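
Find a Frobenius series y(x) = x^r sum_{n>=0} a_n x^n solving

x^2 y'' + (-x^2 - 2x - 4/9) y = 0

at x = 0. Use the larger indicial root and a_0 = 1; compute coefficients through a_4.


Write in Frobenius form y'' + (p(x)/x) y' + (q(x)/x^2) y = 0:
  p(x) = 0,  q(x) = -x^2 - 2x - 4/9.
Indicial equation: r(r-1) + (0) r + (-4/9) = 0 -> roots r_1 = 4/3, r_2 = -1/3.
Take r = r_1 = 4/3. Let y(x) = x^r sum_{n>=0} a_n x^n with a_0 = 1.
Substitute y = x^r sum a_n x^n and match x^{r+n}. The recurrence is
  D(n) a_n - 2 a_{n-1} - 1 a_{n-2} = 0,  where D(n) = (r+n)(r+n-1) + (0)(r+n) + (-4/9).
  a_n = [2 a_{n-1} + 1 a_{n-2}] / D(n).
Since the indicial polynomial factors as (r - r_1)(r - r_2), D(n) = (r_1 + n - r_1)(r_1 + n - r_2) = n(n + 5/3).
Evaluating step by step (a_0 = 1):
  n = 1: D(1) = 1(1 + 5/3) = 8/3; numerator = 2(1) = 2; a_1 = (2)/(8/3) = 3/4
  n = 2: D(2) = 2(2 + 5/3) = 22/3; numerator = 2(3/4) + 1(1) = 5/2; a_2 = (5/2)/(22/3) = 15/44
  n = 3: D(3) = 3(3 + 5/3) = 14; numerator = 2(15/44) + 1(3/4) = 63/44; a_3 = (63/44)/(14) = 9/88
  n = 4: D(4) = 4(4 + 5/3) = 68/3; numerator = 2(9/88) + 1(15/44) = 6/11; a_4 = (6/11)/(68/3) = 9/374

r = 4/3; a_0 = 1; a_1 = 3/4; a_2 = 15/44; a_3 = 9/88; a_4 = 9/374


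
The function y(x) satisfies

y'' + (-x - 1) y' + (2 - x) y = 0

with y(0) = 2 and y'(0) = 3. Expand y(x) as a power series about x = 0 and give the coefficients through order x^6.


Ansatz: y(x) = sum_{n>=0} a_n x^n, so y'(x) = sum_{n>=1} n a_n x^(n-1) and y''(x) = sum_{n>=2} n(n-1) a_n x^(n-2).
Substitute into P(x) y'' + Q(x) y' + R(x) y = 0 with P(x) = 1, Q(x) = -x - 1, R(x) = 2 - x, and match powers of x.
Initial conditions: a_0 = 2, a_1 = 3.
Setting the coefficient of each power of x to zero and solving order by order (substituting the coefficients already found):
  x^0: 2 a_2 - a_1 + 2 a_0 = 0  ->  2 a_2 = a_1 - 2 a_0 = -1  ->  a_2 = -1/2
  x^1: 6 a_3 - 2 a_2 + a_1 - a_0 = 0  ->  6 a_3 = 2 a_2 - a_1 + a_0 = -2  ->  a_3 = -1/3
  x^2: 12 a_4 - 3 a_3 - a_1 = 0  ->  12 a_4 = 3 a_3 + a_1 = 2  ->  a_4 = 1/6
  x^3: 20 a_5 - 4 a_4 - a_3 - a_2 = 0  ->  20 a_5 = 4 a_4 + a_3 + a_2 = -1/6  ->  a_5 = -1/120
  x^4: 30 a_6 - 5 a_5 - 2 a_4 - a_3 = 0  ->  30 a_6 = 5 a_5 + 2 a_4 + a_3 = -1/24  ->  a_6 = -1/720
Truncated series: y(x) = 2 + 3 x - (1/2) x^2 - (1/3) x^3 + (1/6) x^4 - (1/120) x^5 - (1/720) x^6 + O(x^7).

a_0 = 2; a_1 = 3; a_2 = -1/2; a_3 = -1/3; a_4 = 1/6; a_5 = -1/120; a_6 = -1/720


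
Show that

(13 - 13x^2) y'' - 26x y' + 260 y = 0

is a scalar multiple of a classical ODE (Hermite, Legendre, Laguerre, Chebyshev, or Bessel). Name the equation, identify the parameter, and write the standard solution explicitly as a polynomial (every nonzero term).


All three coefficients share the factor 13; dividing through by 13 gives  (1 - x^2) y'' - 2x y' + 20 y = 0.
This matches the Legendre equation (1 - x^2) y'' - 2x y' + n(n+1) y = 0 (note the -2x y' term) with n(n+1) = 20, so n = 4; the polynomial solution is P_4(x).
With y = sum_k a_k x^k, matching x^k gives (k+2)(k+1) a_{k+2} = [k(k+1) - n(n+1)] a_k = (k - 4)(k + 5) a_k. The right side vanishes at k = 4, so the series with the parity of 4 terminates at degree 4.
Standard normalization (P_n(1) = 1): leading coefficient (2n)!/(2^n (n!)^2) = 40320/(16*576) = 35/8, so a_4 = 35/8. Work downward with a_k = (k+1)(k+2) a_{k+2} / ((k - 4)(k + 5)):
  a_2 = (3)(4)(35/8) / ((2 - 4)(2 + 5)) = (105/2)/(-14) = -15/4
  a_0 = (1)(2)(-15/4) / ((0 - 4)(0 + 5)) = (-15/2)/(-20) = 3/8
Hence P_4(x) = 35 x^4/8 - 15 x^2/4 + 3/8.

P_4(x); series = 35 x^4/8 - 15 x^2/4 + 3/8


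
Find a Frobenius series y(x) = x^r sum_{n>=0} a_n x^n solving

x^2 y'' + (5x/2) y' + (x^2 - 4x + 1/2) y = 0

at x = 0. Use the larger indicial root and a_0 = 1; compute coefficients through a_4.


Write in Frobenius form y'' + (p(x)/x) y' + (q(x)/x^2) y = 0:
  p(x) = 5/2,  q(x) = x^2 - 4x + 1/2.
Indicial equation: r(r-1) + (5/2) r + (1/2) = 0 -> roots r_1 = -1/2, r_2 = -1.
Take r = r_1 = -1/2. Let y(x) = x^r sum_{n>=0} a_n x^n with a_0 = 1.
Substitute y = x^r sum a_n x^n and match x^{r+n}. The recurrence is
  D(n) a_n - 4 a_{n-1} + 1 a_{n-2} = 0,  where D(n) = (r+n)(r+n-1) + (5/2)(r+n) + (1/2).
  a_n = [4 a_{n-1} - 1 a_{n-2}] / D(n).
Since the indicial polynomial factors as (r - r_1)(r - r_2), D(n) = (r_1 + n - r_1)(r_1 + n - r_2) = n(n + 1/2).
Evaluating step by step (a_0 = 1):
  n = 1: D(1) = 1(1 + 1/2) = 3/2; numerator = 4(1) = 4; a_1 = (4)/(3/2) = 8/3
  n = 2: D(2) = 2(2 + 1/2) = 5; numerator = 4(8/3) - 1(1) = 29/3; a_2 = (29/3)/(5) = 29/15
  n = 3: D(3) = 3(3 + 1/2) = 21/2; numerator = 4(29/15) - 1(8/3) = 76/15; a_3 = (76/15)/(21/2) = 152/315
  n = 4: D(4) = 4(4 + 1/2) = 18; numerator = 4(152/315) - 1(29/15) = -1/315; a_4 = (-1/315)/(18) = -1/5670

r = -1/2; a_0 = 1; a_1 = 8/3; a_2 = 29/15; a_3 = 152/315; a_4 = -1/5670


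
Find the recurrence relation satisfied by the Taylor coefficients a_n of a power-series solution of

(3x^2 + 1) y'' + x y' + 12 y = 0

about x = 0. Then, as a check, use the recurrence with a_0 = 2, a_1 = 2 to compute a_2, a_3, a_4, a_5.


Substitute y = sum_n a_n x^n.
(1 + 3 x^2) y'' contributes (n+2)(n+1) a_{n+2} + 3 n(n-1) a_n at x^n.
x y'(x) contributes n a_n at x^n.
12 y(x) contributes 12 a_n at x^n.
Matching x^n: (n+2)(n+1) a_{n+2} + (3 n(n-1) + n + 12) a_n = 0.
Thus a_{n+2} = (-3 n(n-1) - n - 12) / ((n+1)(n+2)) * a_n.

Check with a_0 = 2, a_1 = 2 (apply the recurrence for n = 0, 1, 2, 3): a_0 = 2, a_1 = 2, a_2 = -12, a_3 = -13/3, a_4 = 20, a_5 = 143/20.

a_(n+2) = (-3 n(n-1) - n - 12) / ((n+1)(n+2)) * a_n; check: a_0 = 2, a_1 = 2, a_2 = -12, a_3 = -13/3, a_4 = 20, a_5 = 143/20


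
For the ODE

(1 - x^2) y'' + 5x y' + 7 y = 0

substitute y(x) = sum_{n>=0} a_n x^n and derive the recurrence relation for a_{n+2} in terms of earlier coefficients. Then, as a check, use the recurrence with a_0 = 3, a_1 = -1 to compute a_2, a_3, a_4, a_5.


Substitute y = sum_n a_n x^n.
(1 - 1 x^2) y'' contributes (n+2)(n+1) a_{n+2} - n(n-1) a_n at x^n.
5 x y'(x) contributes 5 n a_n at x^n.
7 y(x) contributes 7 a_n at x^n.
Matching x^n: (n+2)(n+1) a_{n+2} + (-n(n-1) + 5 n + 7) a_n = 0.
Thus a_{n+2} = (n(n-1) - 5 n - 7) / ((n+1)(n+2)) * a_n.

Check with a_0 = 3, a_1 = -1 (apply the recurrence for n = 0, 1, 2, 3): a_0 = 3, a_1 = -1, a_2 = -21/2, a_3 = 2, a_4 = 105/8, a_5 = -8/5.

a_(n+2) = (n(n-1) - 5 n - 7) / ((n+1)(n+2)) * a_n; check: a_0 = 3, a_1 = -1, a_2 = -21/2, a_3 = 2, a_4 = 105/8, a_5 = -8/5


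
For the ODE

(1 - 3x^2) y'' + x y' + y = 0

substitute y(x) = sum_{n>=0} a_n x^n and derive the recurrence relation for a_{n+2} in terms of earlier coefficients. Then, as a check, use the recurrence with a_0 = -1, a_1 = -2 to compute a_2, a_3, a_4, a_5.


Substitute y = sum_n a_n x^n.
(1 - 3 x^2) y'' contributes (n+2)(n+1) a_{n+2} - 3 n(n-1) a_n at x^n.
x y'(x) contributes n a_n at x^n.
y(x) contributes 1 a_n at x^n.
Matching x^n: (n+2)(n+1) a_{n+2} + (-3 n(n-1) + n + 1) a_n = 0.
Thus a_{n+2} = (3 n(n-1) - n - 1) / ((n+1)(n+2)) * a_n.

Check with a_0 = -1, a_1 = -2 (apply the recurrence for n = 0, 1, 2, 3): a_0 = -1, a_1 = -2, a_2 = 1/2, a_3 = 2/3, a_4 = 1/8, a_5 = 7/15.

a_(n+2) = (3 n(n-1) - n - 1) / ((n+1)(n+2)) * a_n; check: a_0 = -1, a_1 = -2, a_2 = 1/2, a_3 = 2/3, a_4 = 1/8, a_5 = 7/15


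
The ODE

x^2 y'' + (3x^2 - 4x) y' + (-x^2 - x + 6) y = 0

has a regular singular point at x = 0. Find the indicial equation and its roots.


Divide by x^2 to reach normal form y'' + P_1(x) y' + P_2(x) y = 0 with P_1(x) = 3 - 4/x and P_2(x) = -1 - 1/x + 6/x^2.
x = 0 is a singular point because the y'-coefficient 3 - 4/x has a pole at x = 0 and the y-coefficient -1 - 1/x + 6/x^2 has a pole at x = 0.
It is a regular singular point because x P_1(x) = p(x) = 3x - 4 and x^2 P_2(x) = q(x) = -x^2 - x + 6 are polynomials, hence analytic at x = 0.
p(0) = -4,  q(0) = 6.
Indicial equation: r(r-1) + p(0) r + q(0) = 0, i.e. r^2 + (p(0) - 1) r + q(0) = 0, i.e. r^2 - 5 r + 6 = 0.
Discriminant: (-5)^2 - 4(6) = 1, so r = (5 ± 1)/2.
Solving: r_1 = 3, r_2 = 2.

indicial: r^2 - 5 r + 6 = 0; roots r_1 = 3, r_2 = 2


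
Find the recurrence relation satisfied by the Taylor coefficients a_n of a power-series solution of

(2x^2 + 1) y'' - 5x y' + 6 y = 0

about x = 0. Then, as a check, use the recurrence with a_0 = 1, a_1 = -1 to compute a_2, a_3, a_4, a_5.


Substitute y = sum_n a_n x^n.
(1 + 2 x^2) y'' contributes (n+2)(n+1) a_{n+2} + 2 n(n-1) a_n at x^n.
-5 x y'(x) contributes -5 n a_n at x^n.
6 y(x) contributes 6 a_n at x^n.
Matching x^n: (n+2)(n+1) a_{n+2} + (2 n(n-1) - 5 n + 6) a_n = 0.
Thus a_{n+2} = (-2 n(n-1) + 5 n - 6) / ((n+1)(n+2)) * a_n.

Check with a_0 = 1, a_1 = -1 (apply the recurrence for n = 0, 1, 2, 3): a_0 = 1, a_1 = -1, a_2 = -3, a_3 = 1/6, a_4 = 0, a_5 = -1/40.

a_(n+2) = (-2 n(n-1) + 5 n - 6) / ((n+1)(n+2)) * a_n; check: a_0 = 1, a_1 = -1, a_2 = -3, a_3 = 1/6, a_4 = 0, a_5 = -1/40


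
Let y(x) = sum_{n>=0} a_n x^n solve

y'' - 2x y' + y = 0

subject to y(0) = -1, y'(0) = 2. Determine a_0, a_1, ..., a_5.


Ansatz: y(x) = sum_{n>=0} a_n x^n, so y'(x) = sum_{n>=1} n a_n x^(n-1) and y''(x) = sum_{n>=2} n(n-1) a_n x^(n-2).
Substitute into P(x) y'' + Q(x) y' + R(x) y = 0 with P(x) = 1, Q(x) = -2x, R(x) = 1, and match powers of x.
Initial conditions: a_0 = -1, a_1 = 2.
Setting the coefficient of each power of x to zero and solving order by order (substituting the coefficients already found):
  x^0: 2 a_2 + a_0 = 0  ->  2 a_2 = -a_0 = 1  ->  a_2 = 1/2
  x^1: 6 a_3 - a_1 = 0  ->  6 a_3 = a_1 = 2  ->  a_3 = 1/3
  x^2: 12 a_4 - 3 a_2 = 0  ->  12 a_4 = 3 a_2 = 3/2  ->  a_4 = 1/8
  x^3: 20 a_5 - 5 a_3 = 0  ->  20 a_5 = 5 a_3 = 5/3  ->  a_5 = 1/12
Truncated series: y(x) = -1 + 2 x + (1/2) x^2 + (1/3) x^3 + (1/8) x^4 + (1/12) x^5 + O(x^6).

a_0 = -1; a_1 = 2; a_2 = 1/2; a_3 = 1/3; a_4 = 1/8; a_5 = 1/12


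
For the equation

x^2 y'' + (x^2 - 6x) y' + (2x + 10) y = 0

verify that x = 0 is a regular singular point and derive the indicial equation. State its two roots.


Divide by x^2 to reach normal form y'' + P_1(x) y' + P_2(x) y = 0 with P_1(x) = 1 - 6/x and P_2(x) = 2/x + 10/x^2.
x = 0 is a singular point because the y'-coefficient 1 - 6/x has a pole at x = 0 and the y-coefficient 2/x + 10/x^2 has a pole at x = 0.
It is a regular singular point because x P_1(x) = p(x) = x - 6 and x^2 P_2(x) = q(x) = 2x + 10 are polynomials, hence analytic at x = 0.
p(0) = -6,  q(0) = 10.
Indicial equation: r(r-1) + p(0) r + q(0) = 0, i.e. r^2 + (p(0) - 1) r + q(0) = 0, i.e. r^2 - 7 r + 10 = 0.
Discriminant: (-7)^2 - 4(10) = 9, so r = (7 ± 3)/2.
Solving: r_1 = 5, r_2 = 2.

indicial: r^2 - 7 r + 10 = 0; roots r_1 = 5, r_2 = 2


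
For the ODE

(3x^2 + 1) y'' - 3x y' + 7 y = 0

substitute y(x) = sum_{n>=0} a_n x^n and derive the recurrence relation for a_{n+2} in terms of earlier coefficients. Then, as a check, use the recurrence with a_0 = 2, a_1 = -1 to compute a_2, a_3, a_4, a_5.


Substitute y = sum_n a_n x^n.
(1 + 3 x^2) y'' contributes (n+2)(n+1) a_{n+2} + 3 n(n-1) a_n at x^n.
-3 x y'(x) contributes -3 n a_n at x^n.
7 y(x) contributes 7 a_n at x^n.
Matching x^n: (n+2)(n+1) a_{n+2} + (3 n(n-1) - 3 n + 7) a_n = 0.
Thus a_{n+2} = (-3 n(n-1) + 3 n - 7) / ((n+1)(n+2)) * a_n.

Check with a_0 = 2, a_1 = -1 (apply the recurrence for n = 0, 1, 2, 3): a_0 = 2, a_1 = -1, a_2 = -7, a_3 = 2/3, a_4 = 49/12, a_5 = -8/15.

a_(n+2) = (-3 n(n-1) + 3 n - 7) / ((n+1)(n+2)) * a_n; check: a_0 = 2, a_1 = -1, a_2 = -7, a_3 = 2/3, a_4 = 49/12, a_5 = -8/15


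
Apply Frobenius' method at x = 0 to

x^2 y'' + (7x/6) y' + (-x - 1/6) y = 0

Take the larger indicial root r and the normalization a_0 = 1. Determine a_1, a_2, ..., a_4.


Write in Frobenius form y'' + (p(x)/x) y' + (q(x)/x^2) y = 0:
  p(x) = 7/6,  q(x) = -x - 1/6.
Indicial equation: r(r-1) + (7/6) r + (-1/6) = 0 -> roots r_1 = 1/3, r_2 = -1/2.
Take r = r_1 = 1/3. Let y(x) = x^r sum_{n>=0} a_n x^n with a_0 = 1.
Substitute y = x^r sum a_n x^n and match x^{r+n}. The recurrence is
  D(n) a_n - 1 a_{n-1} = 0,  where D(n) = (r+n)(r+n-1) + (7/6)(r+n) + (-1/6).
  a_n = 1 / D(n) * a_{n-1}.
Since the indicial polynomial factors as (r - r_1)(r - r_2), D(n) = (r_1 + n - r_1)(r_1 + n - r_2) = n(n + 5/6).
Evaluating step by step (a_0 = 1):
  n = 1: D(1) = 1(1 + 5/6) = 11/6; numerator = 1(1) = 1; a_1 = (1)/(11/6) = 6/11
  n = 2: D(2) = 2(2 + 5/6) = 17/3; numerator = 1(6/11) = 6/11; a_2 = (6/11)/(17/3) = 18/187
  n = 3: D(3) = 3(3 + 5/6) = 23/2; numerator = 1(18/187) = 18/187; a_3 = (18/187)/(23/2) = 36/4301
  n = 4: D(4) = 4(4 + 5/6) = 58/3; numerator = 1(36/4301) = 36/4301; a_4 = (36/4301)/(58/3) = 54/124729

r = 1/3; a_0 = 1; a_1 = 6/11; a_2 = 18/187; a_3 = 36/4301; a_4 = 54/124729


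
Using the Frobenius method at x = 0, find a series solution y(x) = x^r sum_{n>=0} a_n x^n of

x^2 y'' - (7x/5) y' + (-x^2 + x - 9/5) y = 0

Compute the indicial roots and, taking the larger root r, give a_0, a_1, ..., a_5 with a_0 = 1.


Write in Frobenius form y'' + (p(x)/x) y' + (q(x)/x^2) y = 0:
  p(x) = -7/5,  q(x) = -x^2 + x - 9/5.
Indicial equation: r(r-1) + (-7/5) r + (-9/5) = 0 -> roots r_1 = 3, r_2 = -3/5.
Take r = r_1 = 3. Let y(x) = x^r sum_{n>=0} a_n x^n with a_0 = 1.
Substitute y = x^r sum a_n x^n and match x^{r+n}. The recurrence is
  D(n) a_n + 1 a_{n-1} - 1 a_{n-2} = 0,  where D(n) = (r+n)(r+n-1) + (-7/5)(r+n) + (-9/5).
  a_n = [-1 a_{n-1} + 1 a_{n-2}] / D(n).
Since the indicial polynomial factors as (r - r_1)(r - r_2), D(n) = (r_1 + n - r_1)(r_1 + n - r_2) = n(n + 18/5).
Evaluating step by step (a_0 = 1):
  n = 1: D(1) = 1(1 + 18/5) = 23/5; numerator = -1(1) = -1; a_1 = (-1)/(23/5) = -5/23
  n = 2: D(2) = 2(2 + 18/5) = 56/5; numerator = -1(-5/23) + 1(1) = 28/23; a_2 = (28/23)/(56/5) = 5/46
  n = 3: D(3) = 3(3 + 18/5) = 99/5; numerator = -1(5/46) + 1(-5/23) = -15/46; a_3 = (-15/46)/(99/5) = -25/1518
  n = 4: D(4) = 4(4 + 18/5) = 152/5; numerator = -1(-25/1518) + 1(5/46) = 95/759; a_4 = (95/759)/(152/5) = 25/6072
  n = 5: D(5) = 5(5 + 18/5) = 43; numerator = -1(25/6072) + 1(-25/1518) = -125/6072; a_5 = (-125/6072)/(43) = -125/261096

r = 3; a_0 = 1; a_1 = -5/23; a_2 = 5/46; a_3 = -25/1518; a_4 = 25/6072; a_5 = -125/261096


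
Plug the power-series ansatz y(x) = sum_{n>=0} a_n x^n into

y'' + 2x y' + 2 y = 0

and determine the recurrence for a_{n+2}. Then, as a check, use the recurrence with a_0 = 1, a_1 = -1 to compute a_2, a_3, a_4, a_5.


Substitute y = sum_n a_n x^n.
y''(x) has coefficient (n+2)(n+1) a_{n+2} at x^n;
2 x y'(x) has coefficient 2 n a_n at x^n (shift);
2 y(x) has coefficient 2 a_n at x^n.
Matching x^n: (n+2)(n+1) a_{n+2} + (2n + 2) a_n = 0.
Thus a_{n+2} = (-2n - 2) / ((n+1)(n+2)) * a_n.

Check with a_0 = 1, a_1 = -1 (apply the recurrence for n = 0, 1, 2, 3): a_0 = 1, a_1 = -1, a_2 = -1, a_3 = 2/3, a_4 = 1/2, a_5 = -4/15.

a_(n+2) = (-2n - 2) / ((n+1)(n+2)) * a_n; check: a_0 = 1, a_1 = -1, a_2 = -1, a_3 = 2/3, a_4 = 1/2, a_5 = -4/15


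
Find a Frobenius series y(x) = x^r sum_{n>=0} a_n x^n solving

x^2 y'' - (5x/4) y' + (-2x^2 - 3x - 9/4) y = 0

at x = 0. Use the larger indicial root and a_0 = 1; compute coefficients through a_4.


Write in Frobenius form y'' + (p(x)/x) y' + (q(x)/x^2) y = 0:
  p(x) = -5/4,  q(x) = -2x^2 - 3x - 9/4.
Indicial equation: r(r-1) + (-5/4) r + (-9/4) = 0 -> roots r_1 = 3, r_2 = -3/4.
Take r = r_1 = 3. Let y(x) = x^r sum_{n>=0} a_n x^n with a_0 = 1.
Substitute y = x^r sum a_n x^n and match x^{r+n}. The recurrence is
  D(n) a_n - 3 a_{n-1} - 2 a_{n-2} = 0,  where D(n) = (r+n)(r+n-1) + (-5/4)(r+n) + (-9/4).
  a_n = [3 a_{n-1} + 2 a_{n-2}] / D(n).
Since the indicial polynomial factors as (r - r_1)(r - r_2), D(n) = (r_1 + n - r_1)(r_1 + n - r_2) = n(n + 15/4).
Evaluating step by step (a_0 = 1):
  n = 1: D(1) = 1(1 + 15/4) = 19/4; numerator = 3(1) = 3; a_1 = (3)/(19/4) = 12/19
  n = 2: D(2) = 2(2 + 15/4) = 23/2; numerator = 3(12/19) + 2(1) = 74/19; a_2 = (74/19)/(23/2) = 148/437
  n = 3: D(3) = 3(3 + 15/4) = 81/4; numerator = 3(148/437) + 2(12/19) = 996/437; a_3 = (996/437)/(81/4) = 1328/11799
  n = 4: D(4) = 4(4 + 15/4) = 31; numerator = 3(1328/11799) + 2(148/437) = 3992/3933; a_4 = (3992/3933)/(31) = 3992/121923

r = 3; a_0 = 1; a_1 = 12/19; a_2 = 148/437; a_3 = 1328/11799; a_4 = 3992/121923


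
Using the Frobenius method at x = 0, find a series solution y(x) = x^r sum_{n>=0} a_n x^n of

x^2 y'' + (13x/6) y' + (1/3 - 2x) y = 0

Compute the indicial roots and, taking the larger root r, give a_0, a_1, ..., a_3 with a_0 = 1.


Write in Frobenius form y'' + (p(x)/x) y' + (q(x)/x^2) y = 0:
  p(x) = 13/6,  q(x) = 1/3 - 2x.
Indicial equation: r(r-1) + (13/6) r + (1/3) = 0 -> roots r_1 = -1/2, r_2 = -2/3.
Take r = r_1 = -1/2. Let y(x) = x^r sum_{n>=0} a_n x^n with a_0 = 1.
Substitute y = x^r sum a_n x^n and match x^{r+n}. The recurrence is
  D(n) a_n - 2 a_{n-1} = 0,  where D(n) = (r+n)(r+n-1) + (13/6)(r+n) + (1/3).
  a_n = 2 / D(n) * a_{n-1}.
Since the indicial polynomial factors as (r - r_1)(r - r_2), D(n) = (r_1 + n - r_1)(r_1 + n - r_2) = n(n + 1/6).
Evaluating step by step (a_0 = 1):
  n = 1: D(1) = 1(1 + 1/6) = 7/6; numerator = 2(1) = 2; a_1 = (2)/(7/6) = 12/7
  n = 2: D(2) = 2(2 + 1/6) = 13/3; numerator = 2(12/7) = 24/7; a_2 = (24/7)/(13/3) = 72/91
  n = 3: D(3) = 3(3 + 1/6) = 19/2; numerator = 2(72/91) = 144/91; a_3 = (144/91)/(19/2) = 288/1729

r = -1/2; a_0 = 1; a_1 = 12/7; a_2 = 72/91; a_3 = 288/1729


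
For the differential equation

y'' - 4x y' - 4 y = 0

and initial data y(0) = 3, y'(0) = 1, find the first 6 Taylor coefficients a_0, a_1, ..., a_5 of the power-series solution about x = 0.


Ansatz: y(x) = sum_{n>=0} a_n x^n, so y'(x) = sum_{n>=1} n a_n x^(n-1) and y''(x) = sum_{n>=2} n(n-1) a_n x^(n-2).
Substitute into P(x) y'' + Q(x) y' + R(x) y = 0 with P(x) = 1, Q(x) = -4x, R(x) = -4, and match powers of x.
Initial conditions: a_0 = 3, a_1 = 1.
Setting the coefficient of each power of x to zero and solving order by order (substituting the coefficients already found):
  x^0: 2 a_2 - 4 a_0 = 0  ->  2 a_2 = 4 a_0 = 12  ->  a_2 = 6
  x^1: 6 a_3 - 8 a_1 = 0  ->  6 a_3 = 8 a_1 = 8  ->  a_3 = 4/3
  x^2: 12 a_4 - 12 a_2 = 0  ->  12 a_4 = 12 a_2 = 72  ->  a_4 = 6
  x^3: 20 a_5 - 16 a_3 = 0  ->  20 a_5 = 16 a_3 = 64/3  ->  a_5 = 16/15
Truncated series: y(x) = 3 + x + 6 x^2 + (4/3) x^3 + 6 x^4 + (16/15) x^5 + O(x^6).

a_0 = 3; a_1 = 1; a_2 = 6; a_3 = 4/3; a_4 = 6; a_5 = 16/15


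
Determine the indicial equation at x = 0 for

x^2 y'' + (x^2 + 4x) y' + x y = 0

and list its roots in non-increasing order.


Divide by x^2 to reach normal form y'' + P_1(x) y' + P_2(x) y = 0 with P_1(x) = 1 + 4/x and P_2(x) = 1/x.
x = 0 is a singular point because the y'-coefficient 1 + 4/x has a pole at x = 0 and the y-coefficient 1/x has a pole at x = 0.
It is a regular singular point because x P_1(x) = p(x) = x + 4 and x^2 P_2(x) = q(x) = x are polynomials, hence analytic at x = 0.
p(0) = 4,  q(0) = 0.
Indicial equation: r(r-1) + p(0) r + q(0) = 0, i.e. r^2 + (p(0) - 1) r + q(0) = 0, i.e. r^2 + 3 r = 0.
Discriminant: (3)^2 - 4(0) = 9, so r = (-3 ± 3)/2.
Solving: r_1 = 0, r_2 = -3.

indicial: r^2 + 3 r = 0; roots r_1 = 0, r_2 = -3


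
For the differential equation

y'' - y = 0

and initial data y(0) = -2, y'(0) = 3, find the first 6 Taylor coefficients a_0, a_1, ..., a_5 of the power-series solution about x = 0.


Ansatz: y(x) = sum_{n>=0} a_n x^n, so y'(x) = sum_{n>=1} n a_n x^(n-1) and y''(x) = sum_{n>=2} n(n-1) a_n x^(n-2).
Substitute into P(x) y'' + Q(x) y' + R(x) y = 0 with P(x) = 1, Q(x) = 0, R(x) = -1, and match powers of x.
Initial conditions: a_0 = -2, a_1 = 3.
Setting the coefficient of each power of x to zero and solving order by order (substituting the coefficients already found):
  x^0: 2 a_2 - a_0 = 0  ->  2 a_2 = a_0 = -2  ->  a_2 = -1
  x^1: 6 a_3 - a_1 = 0  ->  6 a_3 = a_1 = 3  ->  a_3 = 1/2
  x^2: 12 a_4 - a_2 = 0  ->  12 a_4 = a_2 = -1  ->  a_4 = -1/12
  x^3: 20 a_5 - a_3 = 0  ->  20 a_5 = a_3 = 1/2  ->  a_5 = 1/40
Truncated series: y(x) = -2 + 3 x - x^2 + (1/2) x^3 - (1/12) x^4 + (1/40) x^5 + O(x^6).

a_0 = -2; a_1 = 3; a_2 = -1; a_3 = 1/2; a_4 = -1/12; a_5 = 1/40


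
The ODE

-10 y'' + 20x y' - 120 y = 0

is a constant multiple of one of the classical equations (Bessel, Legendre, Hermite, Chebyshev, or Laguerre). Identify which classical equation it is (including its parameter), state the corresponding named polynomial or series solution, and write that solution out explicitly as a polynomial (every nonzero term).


All three coefficients share the factor -10; dividing through by -10 gives  y'' - 2x y' + 12 y = 0.
This matches the Hermite equation y'' - 2x y' + 2n y = 0 with 2n = 12, so n = 6; the polynomial solution is H_6(x).
With y = sum_k a_k x^k, matching x^k gives (k+2)(k+1) a_{k+2} = 2(k - n) a_k = 2(k - 6) a_k. The right side vanishes at k = 6, so the series with the parity of 6 terminates at degree 6.
Standard normalization: leading coefficient of H_n is 2^n, so a_6 = 2^6 = 64. Work downward with a_k = (k+1)(k+2) a_{k+2} / (2(k - n)):
  a_4 = (5)(6)(64) / (2(4 - 6)) = 1920/(-4) = -480
  a_2 = (3)(4)(-480) / (2(2 - 6)) = -5760/(-8) = 720
  a_0 = (1)(2)(720) / (2(0 - 6)) = 1440/(-12) = -120
Hence H_6(x) = 64 x^6 - 480 x^4 + 720 x^2 - 120.

H_6(x); series = 64 x^6 - 480 x^4 + 720 x^2 - 120


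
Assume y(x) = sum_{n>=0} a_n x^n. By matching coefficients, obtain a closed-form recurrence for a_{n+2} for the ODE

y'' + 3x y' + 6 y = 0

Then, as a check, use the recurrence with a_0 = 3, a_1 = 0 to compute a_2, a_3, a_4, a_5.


Substitute y = sum_n a_n x^n.
y''(x) has coefficient (n+2)(n+1) a_{n+2} at x^n;
3 x y'(x) has coefficient 3 n a_n at x^n (shift);
6 y(x) has coefficient 6 a_n at x^n.
Matching x^n: (n+2)(n+1) a_{n+2} + (3n + 6) a_n = 0.
Thus a_{n+2} = (-3n - 6) / ((n+1)(n+2)) * a_n.

Check with a_0 = 3, a_1 = 0 (apply the recurrence for n = 0, 1, 2, 3): a_0 = 3, a_1 = 0, a_2 = -9, a_3 = 0, a_4 = 9, a_5 = 0.

a_(n+2) = (-3n - 6) / ((n+1)(n+2)) * a_n; check: a_0 = 3, a_1 = 0, a_2 = -9, a_3 = 0, a_4 = 9, a_5 = 0


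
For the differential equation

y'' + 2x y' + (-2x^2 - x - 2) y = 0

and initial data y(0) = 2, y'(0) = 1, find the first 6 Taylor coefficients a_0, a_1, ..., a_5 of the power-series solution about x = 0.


Ansatz: y(x) = sum_{n>=0} a_n x^n, so y'(x) = sum_{n>=1} n a_n x^(n-1) and y''(x) = sum_{n>=2} n(n-1) a_n x^(n-2).
Substitute into P(x) y'' + Q(x) y' + R(x) y = 0 with P(x) = 1, Q(x) = 2x, R(x) = -2x^2 - x - 2, and match powers of x.
Initial conditions: a_0 = 2, a_1 = 1.
Setting the coefficient of each power of x to zero and solving order by order (substituting the coefficients already found):
  x^0: 2 a_2 - 2 a_0 = 0  ->  2 a_2 = 2 a_0 = 4  ->  a_2 = 2
  x^1: 6 a_3 - a_0 = 0  ->  6 a_3 = a_0 = 2  ->  a_3 = 1/3
  x^2: 12 a_4 + 2 a_2 - a_1 - 2 a_0 = 0  ->  12 a_4 = -2 a_2 + a_1 + 2 a_0 = 1  ->  a_4 = 1/12
  x^3: 20 a_5 + 4 a_3 - a_2 - 2 a_1 = 0  ->  20 a_5 = -4 a_3 + a_2 + 2 a_1 = 8/3  ->  a_5 = 2/15
Truncated series: y(x) = 2 + x + 2 x^2 + (1/3) x^3 + (1/12) x^4 + (2/15) x^5 + O(x^6).

a_0 = 2; a_1 = 1; a_2 = 2; a_3 = 1/3; a_4 = 1/12; a_5 = 2/15


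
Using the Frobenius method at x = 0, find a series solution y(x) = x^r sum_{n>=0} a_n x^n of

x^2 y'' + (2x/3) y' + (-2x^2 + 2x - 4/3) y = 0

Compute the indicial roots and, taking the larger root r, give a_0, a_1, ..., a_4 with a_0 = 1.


Write in Frobenius form y'' + (p(x)/x) y' + (q(x)/x^2) y = 0:
  p(x) = 2/3,  q(x) = -2x^2 + 2x - 4/3.
Indicial equation: r(r-1) + (2/3) r + (-4/3) = 0 -> roots r_1 = 4/3, r_2 = -1.
Take r = r_1 = 4/3. Let y(x) = x^r sum_{n>=0} a_n x^n with a_0 = 1.
Substitute y = x^r sum a_n x^n and match x^{r+n}. The recurrence is
  D(n) a_n + 2 a_{n-1} - 2 a_{n-2} = 0,  where D(n) = (r+n)(r+n-1) + (2/3)(r+n) + (-4/3).
  a_n = [-2 a_{n-1} + 2 a_{n-2}] / D(n).
Since the indicial polynomial factors as (r - r_1)(r - r_2), D(n) = (r_1 + n - r_1)(r_1 + n - r_2) = n(n + 7/3).
Evaluating step by step (a_0 = 1):
  n = 1: D(1) = 1(1 + 7/3) = 10/3; numerator = -2(1) = -2; a_1 = (-2)/(10/3) = -3/5
  n = 2: D(2) = 2(2 + 7/3) = 26/3; numerator = -2(-3/5) + 2(1) = 16/5; a_2 = (16/5)/(26/3) = 24/65
  n = 3: D(3) = 3(3 + 7/3) = 16; numerator = -2(24/65) + 2(-3/5) = -126/65; a_3 = (-126/65)/(16) = -63/520
  n = 4: D(4) = 4(4 + 7/3) = 76/3; numerator = -2(-63/520) + 2(24/65) = 51/52; a_4 = (51/52)/(76/3) = 153/3952

r = 4/3; a_0 = 1; a_1 = -3/5; a_2 = 24/65; a_3 = -63/520; a_4 = 153/3952


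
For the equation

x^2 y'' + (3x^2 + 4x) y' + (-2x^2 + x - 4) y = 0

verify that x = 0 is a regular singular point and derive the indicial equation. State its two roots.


Divide by x^2 to reach normal form y'' + P_1(x) y' + P_2(x) y = 0 with P_1(x) = 3 + 4/x and P_2(x) = -2 + 1/x - 4/x^2.
x = 0 is a singular point because the y'-coefficient 3 + 4/x has a pole at x = 0 and the y-coefficient -2 + 1/x - 4/x^2 has a pole at x = 0.
It is a regular singular point because x P_1(x) = p(x) = 3x + 4 and x^2 P_2(x) = q(x) = -2x^2 + x - 4 are polynomials, hence analytic at x = 0.
p(0) = 4,  q(0) = -4.
Indicial equation: r(r-1) + p(0) r + q(0) = 0, i.e. r^2 + (p(0) - 1) r + q(0) = 0, i.e. r^2 + 3 r - 4 = 0.
Discriminant: (3)^2 - 4(-4) = 25, so r = (-3 ± 5)/2.
Solving: r_1 = 1, r_2 = -4.

indicial: r^2 + 3 r - 4 = 0; roots r_1 = 1, r_2 = -4


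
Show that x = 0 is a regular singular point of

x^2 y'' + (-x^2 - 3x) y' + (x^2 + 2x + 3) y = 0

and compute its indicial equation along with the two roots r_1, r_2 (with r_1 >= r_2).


Divide by x^2 to reach normal form y'' + P_1(x) y' + P_2(x) y = 0 with P_1(x) = -1 - 3/x and P_2(x) = 1 + 2/x + 3/x^2.
x = 0 is a singular point because the y'-coefficient -1 - 3/x has a pole at x = 0 and the y-coefficient 1 + 2/x + 3/x^2 has a pole at x = 0.
It is a regular singular point because x P_1(x) = p(x) = -x - 3 and x^2 P_2(x) = q(x) = x^2 + 2x + 3 are polynomials, hence analytic at x = 0.
p(0) = -3,  q(0) = 3.
Indicial equation: r(r-1) + p(0) r + q(0) = 0, i.e. r^2 + (p(0) - 1) r + q(0) = 0, i.e. r^2 - 4 r + 3 = 0.
Discriminant: (-4)^2 - 4(3) = 4, so r = (4 ± 2)/2.
Solving: r_1 = 3, r_2 = 1.

indicial: r^2 - 4 r + 3 = 0; roots r_1 = 3, r_2 = 1


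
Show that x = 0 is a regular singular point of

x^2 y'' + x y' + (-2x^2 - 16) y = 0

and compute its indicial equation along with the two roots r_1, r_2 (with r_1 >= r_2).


Divide by x^2 to reach normal form y'' + P_1(x) y' + P_2(x) y = 0 with P_1(x) = 1/x and P_2(x) = -2 - 16/x^2.
x = 0 is a singular point because the y'-coefficient 1/x has a pole at x = 0 and the y-coefficient -2 - 16/x^2 has a pole at x = 0.
It is a regular singular point because x P_1(x) = p(x) = 1 and x^2 P_2(x) = q(x) = -2x^2 - 16 are polynomials, hence analytic at x = 0.
p(0) = 1,  q(0) = -16.
Indicial equation: r(r-1) + p(0) r + q(0) = 0, i.e. r^2 + (p(0) - 1) r + q(0) = 0, i.e. r^2 - 16 = 0.
Discriminant: (0)^2 - 4(-16) = 64, so r = (0 ± 8)/2.
Solving: r_1 = 4, r_2 = -4.

indicial: r^2 - 16 = 0; roots r_1 = 4, r_2 = -4


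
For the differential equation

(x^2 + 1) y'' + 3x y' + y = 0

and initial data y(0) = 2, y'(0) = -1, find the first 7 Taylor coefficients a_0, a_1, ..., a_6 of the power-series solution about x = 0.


Ansatz: y(x) = sum_{n>=0} a_n x^n, so y'(x) = sum_{n>=1} n a_n x^(n-1) and y''(x) = sum_{n>=2} n(n-1) a_n x^(n-2).
Substitute into P(x) y'' + Q(x) y' + R(x) y = 0 with P(x) = x^2 + 1, Q(x) = 3x, R(x) = 1, and match powers of x.
Initial conditions: a_0 = 2, a_1 = -1.
Setting the coefficient of each power of x to zero and solving order by order (substituting the coefficients already found):
  x^0: 2 a_2 + a_0 = 0  ->  2 a_2 = -a_0 = -2  ->  a_2 = -1
  x^1: 6 a_3 + 4 a_1 = 0  ->  6 a_3 = -4 a_1 = 4  ->  a_3 = 2/3
  x^2: 12 a_4 + 9 a_2 = 0  ->  12 a_4 = -9 a_2 = 9  ->  a_4 = 3/4
  x^3: 20 a_5 + 16 a_3 = 0  ->  20 a_5 = -16 a_3 = -32/3  ->  a_5 = -8/15
  x^4: 30 a_6 + 25 a_4 = 0  ->  30 a_6 = -25 a_4 = -75/4  ->  a_6 = -5/8
Truncated series: y(x) = 2 - x - x^2 + (2/3) x^3 + (3/4) x^4 - (8/15) x^5 - (5/8) x^6 + O(x^7).

a_0 = 2; a_1 = -1; a_2 = -1; a_3 = 2/3; a_4 = 3/4; a_5 = -8/15; a_6 = -5/8


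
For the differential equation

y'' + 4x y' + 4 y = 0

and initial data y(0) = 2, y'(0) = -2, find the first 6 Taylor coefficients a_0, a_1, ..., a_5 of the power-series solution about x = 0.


Ansatz: y(x) = sum_{n>=0} a_n x^n, so y'(x) = sum_{n>=1} n a_n x^(n-1) and y''(x) = sum_{n>=2} n(n-1) a_n x^(n-2).
Substitute into P(x) y'' + Q(x) y' + R(x) y = 0 with P(x) = 1, Q(x) = 4x, R(x) = 4, and match powers of x.
Initial conditions: a_0 = 2, a_1 = -2.
Setting the coefficient of each power of x to zero and solving order by order (substituting the coefficients already found):
  x^0: 2 a_2 + 4 a_0 = 0  ->  2 a_2 = -4 a_0 = -8  ->  a_2 = -4
  x^1: 6 a_3 + 8 a_1 = 0  ->  6 a_3 = -8 a_1 = 16  ->  a_3 = 8/3
  x^2: 12 a_4 + 12 a_2 = 0  ->  12 a_4 = -12 a_2 = 48  ->  a_4 = 4
  x^3: 20 a_5 + 16 a_3 = 0  ->  20 a_5 = -16 a_3 = -128/3  ->  a_5 = -32/15
Truncated series: y(x) = 2 - 2 x - 4 x^2 + (8/3) x^3 + 4 x^4 - (32/15) x^5 + O(x^6).

a_0 = 2; a_1 = -2; a_2 = -4; a_3 = 8/3; a_4 = 4; a_5 = -32/15


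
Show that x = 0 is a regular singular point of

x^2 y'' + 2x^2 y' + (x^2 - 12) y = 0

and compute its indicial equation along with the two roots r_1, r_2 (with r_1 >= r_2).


Divide by x^2 to reach normal form y'' + P_1(x) y' + P_2(x) y = 0 with P_1(x) = 2 and P_2(x) = 1 - 12/x^2.
x = 0 is a singular point because the y-coefficient 1 - 12/x^2 has a pole at x = 0.
It is a regular singular point because x P_1(x) = p(x) = 2x and x^2 P_2(x) = q(x) = x^2 - 12 are polynomials, hence analytic at x = 0.
p(0) = 0,  q(0) = -12.
Indicial equation: r(r-1) + p(0) r + q(0) = 0, i.e. r^2 + (p(0) - 1) r + q(0) = 0, i.e. r^2 - 1 r - 12 = 0.
Discriminant: (-1)^2 - 4(-12) = 49, so r = (1 ± 7)/2.
Solving: r_1 = 4, r_2 = -3.

indicial: r^2 - 1 r - 12 = 0; roots r_1 = 4, r_2 = -3


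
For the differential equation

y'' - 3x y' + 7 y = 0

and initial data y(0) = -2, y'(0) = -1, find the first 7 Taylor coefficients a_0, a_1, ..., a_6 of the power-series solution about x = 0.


Ansatz: y(x) = sum_{n>=0} a_n x^n, so y'(x) = sum_{n>=1} n a_n x^(n-1) and y''(x) = sum_{n>=2} n(n-1) a_n x^(n-2).
Substitute into P(x) y'' + Q(x) y' + R(x) y = 0 with P(x) = 1, Q(x) = -3x, R(x) = 7, and match powers of x.
Initial conditions: a_0 = -2, a_1 = -1.
Setting the coefficient of each power of x to zero and solving order by order (substituting the coefficients already found):
  x^0: 2 a_2 + 7 a_0 = 0  ->  2 a_2 = -7 a_0 = 14  ->  a_2 = 7
  x^1: 6 a_3 + 4 a_1 = 0  ->  6 a_3 = -4 a_1 = 4  ->  a_3 = 2/3
  x^2: 12 a_4 + a_2 = 0  ->  12 a_4 = -a_2 = -7  ->  a_4 = -7/12
  x^3: 20 a_5 - 2 a_3 = 0  ->  20 a_5 = 2 a_3 = 4/3  ->  a_5 = 1/15
  x^4: 30 a_6 - 5 a_4 = 0  ->  30 a_6 = 5 a_4 = -35/12  ->  a_6 = -7/72
Truncated series: y(x) = -2 - x + 7 x^2 + (2/3) x^3 - (7/12) x^4 + (1/15) x^5 - (7/72) x^6 + O(x^7).

a_0 = -2; a_1 = -1; a_2 = 7; a_3 = 2/3; a_4 = -7/12; a_5 = 1/15; a_6 = -7/72


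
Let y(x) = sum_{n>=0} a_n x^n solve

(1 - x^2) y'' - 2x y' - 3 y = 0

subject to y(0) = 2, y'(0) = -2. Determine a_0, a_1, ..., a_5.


Ansatz: y(x) = sum_{n>=0} a_n x^n, so y'(x) = sum_{n>=1} n a_n x^(n-1) and y''(x) = sum_{n>=2} n(n-1) a_n x^(n-2).
Substitute into P(x) y'' + Q(x) y' + R(x) y = 0 with P(x) = 1 - x^2, Q(x) = -2x, R(x) = -3, and match powers of x.
Initial conditions: a_0 = 2, a_1 = -2.
Setting the coefficient of each power of x to zero and solving order by order (substituting the coefficients already found):
  x^0: 2 a_2 - 3 a_0 = 0  ->  2 a_2 = 3 a_0 = 6  ->  a_2 = 3
  x^1: 6 a_3 - 5 a_1 = 0  ->  6 a_3 = 5 a_1 = -10  ->  a_3 = -5/3
  x^2: 12 a_4 - 9 a_2 = 0  ->  12 a_4 = 9 a_2 = 27  ->  a_4 = 9/4
  x^3: 20 a_5 - 15 a_3 = 0  ->  20 a_5 = 15 a_3 = -25  ->  a_5 = -5/4
Truncated series: y(x) = 2 - 2 x + 3 x^2 - (5/3) x^3 + (9/4) x^4 - (5/4) x^5 + O(x^6).

a_0 = 2; a_1 = -2; a_2 = 3; a_3 = -5/3; a_4 = 9/4; a_5 = -5/4


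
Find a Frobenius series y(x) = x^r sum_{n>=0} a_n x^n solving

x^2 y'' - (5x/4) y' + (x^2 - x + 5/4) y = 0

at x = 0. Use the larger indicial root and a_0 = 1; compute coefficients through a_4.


Write in Frobenius form y'' + (p(x)/x) y' + (q(x)/x^2) y = 0:
  p(x) = -5/4,  q(x) = x^2 - x + 5/4.
Indicial equation: r(r-1) + (-5/4) r + (5/4) = 0 -> roots r_1 = 5/4, r_2 = 1.
Take r = r_1 = 5/4. Let y(x) = x^r sum_{n>=0} a_n x^n with a_0 = 1.
Substitute y = x^r sum a_n x^n and match x^{r+n}. The recurrence is
  D(n) a_n - 1 a_{n-1} + 1 a_{n-2} = 0,  where D(n) = (r+n)(r+n-1) + (-5/4)(r+n) + (5/4).
  a_n = [1 a_{n-1} - 1 a_{n-2}] / D(n).
Since the indicial polynomial factors as (r - r_1)(r - r_2), D(n) = (r_1 + n - r_1)(r_1 + n - r_2) = n(n + 1/4).
Evaluating step by step (a_0 = 1):
  n = 1: D(1) = 1(1 + 1/4) = 5/4; numerator = 1(1) = 1; a_1 = (1)/(5/4) = 4/5
  n = 2: D(2) = 2(2 + 1/4) = 9/2; numerator = 1(4/5) - 1(1) = -1/5; a_2 = (-1/5)/(9/2) = -2/45
  n = 3: D(3) = 3(3 + 1/4) = 39/4; numerator = 1(-2/45) - 1(4/5) = -38/45; a_3 = (-38/45)/(39/4) = -152/1755
  n = 4: D(4) = 4(4 + 1/4) = 17; numerator = 1(-152/1755) - 1(-2/45) = -74/1755; a_4 = (-74/1755)/(17) = -74/29835

r = 5/4; a_0 = 1; a_1 = 4/5; a_2 = -2/45; a_3 = -152/1755; a_4 = -74/29835


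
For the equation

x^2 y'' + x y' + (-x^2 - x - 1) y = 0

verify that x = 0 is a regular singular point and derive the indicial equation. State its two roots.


Divide by x^2 to reach normal form y'' + P_1(x) y' + P_2(x) y = 0 with P_1(x) = 1/x and P_2(x) = -1 - 1/x - 1/x^2.
x = 0 is a singular point because the y'-coefficient 1/x has a pole at x = 0 and the y-coefficient -1 - 1/x - 1/x^2 has a pole at x = 0.
It is a regular singular point because x P_1(x) = p(x) = 1 and x^2 P_2(x) = q(x) = -x^2 - x - 1 are polynomials, hence analytic at x = 0.
p(0) = 1,  q(0) = -1.
Indicial equation: r(r-1) + p(0) r + q(0) = 0, i.e. r^2 + (p(0) - 1) r + q(0) = 0, i.e. r^2 - 1 = 0.
Discriminant: (0)^2 - 4(-1) = 4, so r = (0 ± 2)/2.
Solving: r_1 = 1, r_2 = -1.

indicial: r^2 - 1 = 0; roots r_1 = 1, r_2 = -1


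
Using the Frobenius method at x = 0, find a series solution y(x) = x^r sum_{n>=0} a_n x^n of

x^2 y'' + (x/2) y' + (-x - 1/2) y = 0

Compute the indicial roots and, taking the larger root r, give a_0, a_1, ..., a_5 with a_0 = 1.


Write in Frobenius form y'' + (p(x)/x) y' + (q(x)/x^2) y = 0:
  p(x) = 1/2,  q(x) = -x - 1/2.
Indicial equation: r(r-1) + (1/2) r + (-1/2) = 0 -> roots r_1 = 1, r_2 = -1/2.
Take r = r_1 = 1. Let y(x) = x^r sum_{n>=0} a_n x^n with a_0 = 1.
Substitute y = x^r sum a_n x^n and match x^{r+n}. The recurrence is
  D(n) a_n - 1 a_{n-1} = 0,  where D(n) = (r+n)(r+n-1) + (1/2)(r+n) + (-1/2).
  a_n = 1 / D(n) * a_{n-1}.
Since the indicial polynomial factors as (r - r_1)(r - r_2), D(n) = (r_1 + n - r_1)(r_1 + n - r_2) = n(n + 3/2).
Evaluating step by step (a_0 = 1):
  n = 1: D(1) = 1(1 + 3/2) = 5/2; numerator = 1(1) = 1; a_1 = (1)/(5/2) = 2/5
  n = 2: D(2) = 2(2 + 3/2) = 7; numerator = 1(2/5) = 2/5; a_2 = (2/5)/(7) = 2/35
  n = 3: D(3) = 3(3 + 3/2) = 27/2; numerator = 1(2/35) = 2/35; a_3 = (2/35)/(27/2) = 4/945
  n = 4: D(4) = 4(4 + 3/2) = 22; numerator = 1(4/945) = 4/945; a_4 = (4/945)/(22) = 2/10395
  n = 5: D(5) = 5(5 + 3/2) = 65/2; numerator = 1(2/10395) = 2/10395; a_5 = (2/10395)/(65/2) = 4/675675

r = 1; a_0 = 1; a_1 = 2/5; a_2 = 2/35; a_3 = 4/945; a_4 = 2/10395; a_5 = 4/675675


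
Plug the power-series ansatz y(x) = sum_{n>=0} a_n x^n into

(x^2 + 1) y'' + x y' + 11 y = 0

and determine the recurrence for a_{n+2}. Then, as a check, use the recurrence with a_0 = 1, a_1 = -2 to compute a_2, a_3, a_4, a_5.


Substitute y = sum_n a_n x^n.
(1 + 1 x^2) y'' contributes (n+2)(n+1) a_{n+2} + n(n-1) a_n at x^n.
x y'(x) contributes n a_n at x^n.
11 y(x) contributes 11 a_n at x^n.
Matching x^n: (n+2)(n+1) a_{n+2} + (n(n-1) + n + 11) a_n = 0.
Thus a_{n+2} = (-n(n-1) - n - 11) / ((n+1)(n+2)) * a_n.

Check with a_0 = 1, a_1 = -2 (apply the recurrence for n = 0, 1, 2, 3): a_0 = 1, a_1 = -2, a_2 = -11/2, a_3 = 4, a_4 = 55/8, a_5 = -4.

a_(n+2) = (-n(n-1) - n - 11) / ((n+1)(n+2)) * a_n; check: a_0 = 1, a_1 = -2, a_2 = -11/2, a_3 = 4, a_4 = 55/8, a_5 = -4


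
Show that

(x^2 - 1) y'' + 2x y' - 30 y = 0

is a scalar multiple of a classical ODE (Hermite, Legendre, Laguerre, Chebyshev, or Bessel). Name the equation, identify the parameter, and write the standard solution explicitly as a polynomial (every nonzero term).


All three coefficients share the factor -1; dividing through by -1 gives  (1 - x^2) y'' - 2x y' + 30 y = 0.
This matches the Legendre equation (1 - x^2) y'' - 2x y' + n(n+1) y = 0 (note the -2x y' term) with n(n+1) = 30, so n = 5; the polynomial solution is P_5(x).
With y = sum_k a_k x^k, matching x^k gives (k+2)(k+1) a_{k+2} = [k(k+1) - n(n+1)] a_k = (k - 5)(k + 6) a_k. The right side vanishes at k = 5, so the series with the parity of 5 terminates at degree 5.
Standard normalization (P_n(1) = 1): leading coefficient (2n)!/(2^n (n!)^2) = 3628800/(32*14400) = 63/8, so a_5 = 63/8. Work downward with a_k = (k+1)(k+2) a_{k+2} / ((k - 5)(k + 6)):
  a_3 = (4)(5)(63/8) / ((3 - 5)(3 + 6)) = (315/2)/(-18) = -35/4
  a_1 = (2)(3)(-35/4) / ((1 - 5)(1 + 6)) = (-105/2)/(-28) = 15/8
Hence P_5(x) = 63 x^5/8 - 35 x^3/4 + 15 x/8.

P_5(x); series = 63 x^5/8 - 35 x^3/4 + 15 x/8


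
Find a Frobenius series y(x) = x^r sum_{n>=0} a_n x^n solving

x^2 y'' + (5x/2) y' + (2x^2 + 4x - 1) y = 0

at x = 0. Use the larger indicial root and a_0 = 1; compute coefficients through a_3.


Write in Frobenius form y'' + (p(x)/x) y' + (q(x)/x^2) y = 0:
  p(x) = 5/2,  q(x) = 2x^2 + 4x - 1.
Indicial equation: r(r-1) + (5/2) r + (-1) = 0 -> roots r_1 = 1/2, r_2 = -2.
Take r = r_1 = 1/2. Let y(x) = x^r sum_{n>=0} a_n x^n with a_0 = 1.
Substitute y = x^r sum a_n x^n and match x^{r+n}. The recurrence is
  D(n) a_n + 4 a_{n-1} + 2 a_{n-2} = 0,  where D(n) = (r+n)(r+n-1) + (5/2)(r+n) + (-1).
  a_n = [-4 a_{n-1} - 2 a_{n-2}] / D(n).
Since the indicial polynomial factors as (r - r_1)(r - r_2), D(n) = (r_1 + n - r_1)(r_1 + n - r_2) = n(n + 5/2).
Evaluating step by step (a_0 = 1):
  n = 1: D(1) = 1(1 + 5/2) = 7/2; numerator = -4(1) = -4; a_1 = (-4)/(7/2) = -8/7
  n = 2: D(2) = 2(2 + 5/2) = 9; numerator = -4(-8/7) - 2(1) = 18/7; a_2 = (18/7)/(9) = 2/7
  n = 3: D(3) = 3(3 + 5/2) = 33/2; numerator = -4(2/7) - 2(-8/7) = 8/7; a_3 = (8/7)/(33/2) = 16/231

r = 1/2; a_0 = 1; a_1 = -8/7; a_2 = 2/7; a_3 = 16/231


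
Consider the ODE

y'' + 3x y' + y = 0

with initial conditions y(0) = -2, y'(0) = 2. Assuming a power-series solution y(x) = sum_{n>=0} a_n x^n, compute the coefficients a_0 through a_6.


Ansatz: y(x) = sum_{n>=0} a_n x^n, so y'(x) = sum_{n>=1} n a_n x^(n-1) and y''(x) = sum_{n>=2} n(n-1) a_n x^(n-2).
Substitute into P(x) y'' + Q(x) y' + R(x) y = 0 with P(x) = 1, Q(x) = 3x, R(x) = 1, and match powers of x.
Initial conditions: a_0 = -2, a_1 = 2.
Setting the coefficient of each power of x to zero and solving order by order (substituting the coefficients already found):
  x^0: 2 a_2 + a_0 = 0  ->  2 a_2 = -a_0 = 2  ->  a_2 = 1
  x^1: 6 a_3 + 4 a_1 = 0  ->  6 a_3 = -4 a_1 = -8  ->  a_3 = -4/3
  x^2: 12 a_4 + 7 a_2 = 0  ->  12 a_4 = -7 a_2 = -7  ->  a_4 = -7/12
  x^3: 20 a_5 + 10 a_3 = 0  ->  20 a_5 = -10 a_3 = 40/3  ->  a_5 = 2/3
  x^4: 30 a_6 + 13 a_4 = 0  ->  30 a_6 = -13 a_4 = 91/12  ->  a_6 = 91/360
Truncated series: y(x) = -2 + 2 x + x^2 - (4/3) x^3 - (7/12) x^4 + (2/3) x^5 + (91/360) x^6 + O(x^7).

a_0 = -2; a_1 = 2; a_2 = 1; a_3 = -4/3; a_4 = -7/12; a_5 = 2/3; a_6 = 91/360


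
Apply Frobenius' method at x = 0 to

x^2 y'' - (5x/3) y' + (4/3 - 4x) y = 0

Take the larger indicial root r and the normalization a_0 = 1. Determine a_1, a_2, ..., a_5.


Write in Frobenius form y'' + (p(x)/x) y' + (q(x)/x^2) y = 0:
  p(x) = -5/3,  q(x) = 4/3 - 4x.
Indicial equation: r(r-1) + (-5/3) r + (4/3) = 0 -> roots r_1 = 2, r_2 = 2/3.
Take r = r_1 = 2. Let y(x) = x^r sum_{n>=0} a_n x^n with a_0 = 1.
Substitute y = x^r sum a_n x^n and match x^{r+n}. The recurrence is
  D(n) a_n - 4 a_{n-1} = 0,  where D(n) = (r+n)(r+n-1) + (-5/3)(r+n) + (4/3).
  a_n = 4 / D(n) * a_{n-1}.
Since the indicial polynomial factors as (r - r_1)(r - r_2), D(n) = (r_1 + n - r_1)(r_1 + n - r_2) = n(n + 4/3).
Evaluating step by step (a_0 = 1):
  n = 1: D(1) = 1(1 + 4/3) = 7/3; numerator = 4(1) = 4; a_1 = (4)/(7/3) = 12/7
  n = 2: D(2) = 2(2 + 4/3) = 20/3; numerator = 4(12/7) = 48/7; a_2 = (48/7)/(20/3) = 36/35
  n = 3: D(3) = 3(3 + 4/3) = 13; numerator = 4(36/35) = 144/35; a_3 = (144/35)/(13) = 144/455
  n = 4: D(4) = 4(4 + 4/3) = 64/3; numerator = 4(144/455) = 576/455; a_4 = (576/455)/(64/3) = 27/455
  n = 5: D(5) = 5(5 + 4/3) = 95/3; numerator = 4(27/455) = 108/455; a_5 = (108/455)/(95/3) = 324/43225

r = 2; a_0 = 1; a_1 = 12/7; a_2 = 36/35; a_3 = 144/455; a_4 = 27/455; a_5 = 324/43225
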